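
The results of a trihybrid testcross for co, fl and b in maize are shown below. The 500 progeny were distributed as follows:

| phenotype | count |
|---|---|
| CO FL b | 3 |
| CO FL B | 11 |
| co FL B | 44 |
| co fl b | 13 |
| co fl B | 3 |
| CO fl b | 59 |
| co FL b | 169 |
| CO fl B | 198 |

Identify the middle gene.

The two most frequent reciprocal classes, co FL b and CO fl B, are the parental types, so the F1 was co FL b / CO fl B.
The two rarest classes, CO FL b and co fl B, are the double crossovers. Comparing them with the parentals, only the co allele has switched, so co is the middle locus and the order is fl – co – b.

co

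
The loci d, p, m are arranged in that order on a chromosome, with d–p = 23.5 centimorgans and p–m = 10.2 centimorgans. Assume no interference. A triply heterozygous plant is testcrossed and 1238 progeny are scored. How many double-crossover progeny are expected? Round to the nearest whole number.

Map distances give recombination frequencies of 0.235 and 0.102 for the two intervals.
With no interference, expected double-crossover frequency = 0.235 × 0.102 = 0.02397.
Expected number = 0.02397 × 1238 = 29.67 ≈ 30.

30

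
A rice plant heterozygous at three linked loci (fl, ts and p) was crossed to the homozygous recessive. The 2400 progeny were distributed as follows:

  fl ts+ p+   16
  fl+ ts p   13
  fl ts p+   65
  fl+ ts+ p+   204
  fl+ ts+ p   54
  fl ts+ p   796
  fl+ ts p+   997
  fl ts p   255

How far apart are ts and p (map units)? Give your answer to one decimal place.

The two most frequent reciprocal classes, fl+ ts p+ and fl ts+ p, are the parental types, so the F1 was fl+ ts p+ / fl ts+ p.
The two rarest classes, fl+ ts p and fl ts+ p+, are the double crossovers. Comparing them with the parentals, only the p allele has switched, so p is the middle locus and the order is fl – p – ts.
Crossovers in the p–ts interval produce the single-crossover classes fl+ ts+ p+ and fl ts p (204 + 255 = 459) plus the double crossovers (29).
RF(p–ts) = (459 + 29) / 2400 = 488/2400 = 0.2033 → 20.3 map units.

20.3 map units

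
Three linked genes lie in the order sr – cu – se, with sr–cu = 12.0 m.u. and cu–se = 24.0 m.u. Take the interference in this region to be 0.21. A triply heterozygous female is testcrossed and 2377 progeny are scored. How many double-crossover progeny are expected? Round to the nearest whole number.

54

Map distances give recombination frequencies of 0.120 and 0.240 for the two intervals.
With interference 0.21 (so coincidence = 0.79), expected double-crossover frequency = 0.120 × 0.240 × 0.79 = 0.02275.
Expected number = 0.02275 × 2377 = 54.08 ≈ 54.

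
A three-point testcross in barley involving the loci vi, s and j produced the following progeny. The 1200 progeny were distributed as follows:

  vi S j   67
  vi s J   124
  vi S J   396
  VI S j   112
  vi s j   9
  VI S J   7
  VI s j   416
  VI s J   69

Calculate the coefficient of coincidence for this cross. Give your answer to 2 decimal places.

The two most frequent reciprocal classes, vi S J and VI s j, are the parental types, so the F1 was vi S J / VI s j.
The two rarest classes, VI S J and vi s j, are the double crossovers. Comparing them with the parentals, only the vi allele has switched, so vi is the middle locus and the order is s – vi – j.
s–vi: (236 + 16)/1200 = 0.2100; vi–j: (136 + 16)/1200 = 0.1267.
Expected DCO frequency = 0.2100 × 0.1267 ≈ 0.02661; observed = 16/1200 ≈ 0.01333.
Coefficient of coincidence = 0.01333/0.02661 ≈ 0.50.

0.50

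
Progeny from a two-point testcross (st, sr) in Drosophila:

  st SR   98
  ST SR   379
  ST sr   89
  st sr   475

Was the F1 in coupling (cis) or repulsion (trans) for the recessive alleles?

cis

The two most frequent classes are ST SR (379) and st sr (475); these are the parental (non-recombinant) types.
So the F1 carried ST SR on one chromosome and st sr on the other — the recessive alleles are on the same chromosome (cis / coupling).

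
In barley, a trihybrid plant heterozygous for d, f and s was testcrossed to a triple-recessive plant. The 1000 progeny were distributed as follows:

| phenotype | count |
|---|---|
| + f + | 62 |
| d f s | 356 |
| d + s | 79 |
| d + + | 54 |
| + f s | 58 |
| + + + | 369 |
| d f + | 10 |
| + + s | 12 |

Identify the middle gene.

s

The two most frequent reciprocal classes, d f s and + + +, are the parental types, so the F1 was d f s / + + +.
The two rarest classes, d f + and + + s, are the double crossovers. Comparing them with the parentals, only the s allele has switched, so s is the middle locus and the order is f – s – d.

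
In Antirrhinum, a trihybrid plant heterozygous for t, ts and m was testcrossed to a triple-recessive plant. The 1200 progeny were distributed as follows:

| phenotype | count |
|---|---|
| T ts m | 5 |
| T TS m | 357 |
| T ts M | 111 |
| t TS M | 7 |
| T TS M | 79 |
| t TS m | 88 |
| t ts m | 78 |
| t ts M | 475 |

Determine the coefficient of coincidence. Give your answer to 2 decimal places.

The two most frequent reciprocal classes, t ts M and T TS m, are the parental types, so the F1 was t ts M / T TS m.
The two rarest classes, t TS M and T ts m, are the double crossovers. Comparing them with the parentals, only the ts allele has switched, so ts is the middle locus and the order is t – ts – m.
t–ts: (199 + 12)/1200 = 0.1758; ts–m: (157 + 12)/1200 = 0.1408.
Expected DCO frequency = 0.1758 × 0.1408 ≈ 0.02475; observed = 12/1200 ≈ 0.01000.
Coefficient of coincidence = 0.01000/0.02475 ≈ 0.40.

0.40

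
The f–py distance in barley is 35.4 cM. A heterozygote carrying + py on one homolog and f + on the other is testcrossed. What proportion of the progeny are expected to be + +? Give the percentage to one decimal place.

A map distance of 35.4 cM corresponds to a recombination frequency of 0.354.
The F1 is + py / f +, so + + is a recombinant gamete class with expected frequency r/2 = 0.354/2 = 0.1770.
That is 0.1770 = 17.7% of the progeny.

17.7%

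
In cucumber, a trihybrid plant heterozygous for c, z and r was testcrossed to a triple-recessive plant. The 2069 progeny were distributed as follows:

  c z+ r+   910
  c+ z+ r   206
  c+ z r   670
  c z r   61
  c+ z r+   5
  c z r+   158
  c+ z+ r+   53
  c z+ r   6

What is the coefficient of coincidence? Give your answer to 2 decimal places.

0.49

The two most frequent reciprocal classes, c z+ r+ and c+ z r, are the parental types, so the F1 was c z+ r+ / c+ z r.
The two rarest classes, c z+ r and c+ z r+, are the double crossovers. Comparing them with the parentals, only the r allele has switched, so r is the middle locus and the order is c – r – z.
c–r: (114 + 11)/2069 = 0.0604; r–z: (364 + 11)/2069 = 0.1812.
Expected DCO frequency = 0.0604 × 0.1812 ≈ 0.01094; observed = 11/2069 ≈ 0.00532.
Coefficient of coincidence = 0.00532/0.01094 ≈ 0.49.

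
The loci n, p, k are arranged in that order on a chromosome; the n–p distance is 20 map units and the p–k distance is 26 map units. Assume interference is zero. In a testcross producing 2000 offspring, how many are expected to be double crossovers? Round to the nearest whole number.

Map distances give recombination frequencies of 0.200 and 0.260 for the two intervals.
With no interference, expected double-crossover frequency = 0.200 × 0.260 = 0.05200.
Expected number = 0.05200 × 2000 = 104.00 ≈ 104.

104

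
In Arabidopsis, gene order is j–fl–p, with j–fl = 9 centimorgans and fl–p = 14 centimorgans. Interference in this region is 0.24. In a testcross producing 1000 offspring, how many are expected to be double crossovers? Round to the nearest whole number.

Map distances give recombination frequencies of 0.090 and 0.140 for the two intervals.
With interference 0.24 (so coincidence = 0.76), expected double-crossover frequency = 0.090 × 0.140 × 0.76 = 0.00958.
Expected number = 0.00958 × 1000 = 9.58 ≈ 10.

10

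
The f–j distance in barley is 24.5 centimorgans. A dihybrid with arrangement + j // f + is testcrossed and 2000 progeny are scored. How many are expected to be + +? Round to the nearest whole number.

A map distance of 24.5 centimorgans corresponds to a recombination frequency of 0.245.
The F1 is + j / f +, so + + is a recombinant gamete class with expected frequency r/2 = 0.245/2 = 0.1225.
Expected number = 0.1225 × 2000 = 245.00 ≈ 245.

245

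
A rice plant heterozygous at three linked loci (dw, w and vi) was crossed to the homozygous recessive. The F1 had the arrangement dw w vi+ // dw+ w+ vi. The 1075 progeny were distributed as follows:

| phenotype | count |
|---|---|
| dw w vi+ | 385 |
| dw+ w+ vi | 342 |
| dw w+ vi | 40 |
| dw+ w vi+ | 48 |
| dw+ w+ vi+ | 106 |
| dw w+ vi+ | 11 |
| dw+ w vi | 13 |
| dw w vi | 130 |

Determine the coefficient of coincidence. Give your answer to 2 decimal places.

0.89

The two rarest classes, dw w+ vi+ and dw+ w vi, are the double crossovers. Comparing them with the parentals, only the w allele has switched, so w is the middle locus and the order is dw – w – vi.
dw–w: (88 + 24)/1075 = 0.1042; w–vi: (236 + 24)/1075 = 0.2419.
Expected DCO frequency = 0.1042 × 0.2419 ≈ 0.02521; observed = 24/1075 ≈ 0.02233.
Coefficient of coincidence = 0.02233/0.02521 ≈ 0.89.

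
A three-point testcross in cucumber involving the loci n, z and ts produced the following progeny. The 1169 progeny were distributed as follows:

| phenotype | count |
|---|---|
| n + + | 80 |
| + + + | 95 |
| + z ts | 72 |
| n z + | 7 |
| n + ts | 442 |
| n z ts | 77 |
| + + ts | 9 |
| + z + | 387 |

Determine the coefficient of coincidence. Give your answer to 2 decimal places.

The two most frequent reciprocal classes, + z + and n + ts, are the parental types, so the F1 was + z + / n + ts.
The two rarest classes, n z + and + + ts, are the double crossovers. Comparing them with the parentals, only the n allele has switched, so n is the middle locus and the order is z – n – ts.
z–n: (172 + 16)/1169 = 0.1608; n–ts: (152 + 16)/1169 = 0.1437.
Expected DCO frequency = 0.1608 × 0.1437 ≈ 0.02311; observed = 16/1169 ≈ 0.01369.
Coefficient of coincidence = 0.01369/0.02311 ≈ 0.59.

0.59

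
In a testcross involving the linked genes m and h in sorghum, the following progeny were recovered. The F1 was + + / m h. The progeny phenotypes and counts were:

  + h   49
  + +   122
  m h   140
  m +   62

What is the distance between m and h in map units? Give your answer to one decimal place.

29.8 map units

The recombinant classes are + h and m +: 49 + 62 = 111.
Recombination frequency = 111/373 = 0.2976 ≈ 29.8%, i.e. 29.8 map units.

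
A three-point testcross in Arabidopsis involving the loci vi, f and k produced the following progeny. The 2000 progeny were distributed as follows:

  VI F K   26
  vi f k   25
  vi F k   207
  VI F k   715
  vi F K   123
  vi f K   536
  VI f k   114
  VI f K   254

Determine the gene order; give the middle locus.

k

The two most frequent reciprocal classes, vi f K and VI F k, are the parental types, so the F1 was vi f K / VI F k.
The two rarest classes, vi f k and VI F K, are the double crossovers. Comparing them with the parentals, only the k allele has switched, so k is the middle locus and the order is f – k – vi.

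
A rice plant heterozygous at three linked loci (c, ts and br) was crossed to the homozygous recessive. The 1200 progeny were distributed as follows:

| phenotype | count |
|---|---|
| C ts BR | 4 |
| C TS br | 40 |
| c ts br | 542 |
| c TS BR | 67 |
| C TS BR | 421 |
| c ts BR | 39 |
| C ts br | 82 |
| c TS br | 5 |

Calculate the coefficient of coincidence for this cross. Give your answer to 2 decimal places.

The two most frequent reciprocal classes, c ts br and C TS BR, are the parental types, so the F1 was c ts br / C TS BR.
The two rarest classes, c TS br and C ts BR, are the double crossovers. Comparing them with the parentals, only the ts allele has switched, so ts is the middle locus and the order is br – ts – c.
br–ts: (79 + 9)/1200 = 0.0733; ts–c: (149 + 9)/1200 = 0.1317.
Expected DCO frequency = 0.0733 × 0.1317 ≈ 0.00965; observed = 9/1200 ≈ 0.00750.
Coefficient of coincidence = 0.00750/0.00965 ≈ 0.78.

0.78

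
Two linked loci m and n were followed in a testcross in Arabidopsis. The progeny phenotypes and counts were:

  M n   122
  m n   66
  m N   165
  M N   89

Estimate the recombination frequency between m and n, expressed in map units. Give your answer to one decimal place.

The two most frequent classes, M n (122) and m N (165), are the parental types, so the F1 was M n / m N.
The recombinant classes are M N and m n: 89 + 66 = 155.
Recombination frequency = 155/442 = 0.3507 ≈ 35.1%, i.e. 35.1 map units.

35.1 map units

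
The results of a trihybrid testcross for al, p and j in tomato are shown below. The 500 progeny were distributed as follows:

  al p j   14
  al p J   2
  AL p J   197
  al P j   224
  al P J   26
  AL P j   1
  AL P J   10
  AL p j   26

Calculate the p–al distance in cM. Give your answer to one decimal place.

The two most frequent reciprocal classes, al P j and AL p J, are the parental types, so the F1 was al P j / AL p J.
The two rarest classes, AL P j and al p J, are the double crossovers. Comparing them with the parentals, only the al allele has switched, so al is the middle locus and the order is p – al – j.
Crossovers in the p–al interval produce the single-crossover classes al p j and AL P J (14 + 10 = 24) plus the double crossovers (3).
RF(p–al) = (24 + 3) / 500 = 27/500 = 0.0540 → 5.4 cM.

5.4 cM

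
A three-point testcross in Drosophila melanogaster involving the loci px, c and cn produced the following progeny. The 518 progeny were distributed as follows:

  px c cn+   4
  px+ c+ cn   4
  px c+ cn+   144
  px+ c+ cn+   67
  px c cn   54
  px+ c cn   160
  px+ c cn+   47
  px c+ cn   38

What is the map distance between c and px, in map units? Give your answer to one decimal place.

24.9 map units

The two most frequent reciprocal classes, px c+ cn+ and px+ c cn, are the parental types, so the F1 was px c+ cn+ / px+ c cn.
The two rarest classes, px c cn+ and px+ c+ cn, are the double crossovers. Comparing them with the parentals, only the c allele has switched, so c is the middle locus and the order is px – c – cn.
Crossovers in the px–c interval produce the single-crossover classes px+ c+ cn+ and px c cn (67 + 54 = 121) plus the double crossovers (8).
RF(px–c) = (121 + 8) / 518 = 129/518 = 0.2490 → 24.9 map units.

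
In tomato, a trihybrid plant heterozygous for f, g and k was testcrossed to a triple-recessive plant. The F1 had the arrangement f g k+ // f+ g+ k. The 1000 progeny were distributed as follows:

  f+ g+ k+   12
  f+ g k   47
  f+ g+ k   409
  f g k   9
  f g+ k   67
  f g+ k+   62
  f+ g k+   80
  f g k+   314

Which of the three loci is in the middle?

The two rarest classes, f g k and f+ g+ k+, are the double crossovers. Comparing them with the parentals, only the k allele has switched, so k is the middle locus and the order is f – k – g.

k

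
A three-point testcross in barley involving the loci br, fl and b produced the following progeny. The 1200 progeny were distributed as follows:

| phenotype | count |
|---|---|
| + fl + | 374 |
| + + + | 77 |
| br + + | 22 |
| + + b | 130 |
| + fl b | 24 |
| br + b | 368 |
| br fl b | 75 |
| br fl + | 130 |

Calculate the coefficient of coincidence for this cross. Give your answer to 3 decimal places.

The two most frequent reciprocal classes, + fl + and br + b, are the parental types, so the F1 was + fl + / br + b.
The two rarest classes, + fl b and br + +, are the double crossovers. Comparing them with the parentals, only the b allele has switched, so b is the middle locus and the order is br – b – fl.
br–b: (260 + 46)/1200 = 0.2550; b–fl: (152 + 46)/1200 = 0.1650.
Expected DCO frequency = 0.2550 × 0.1650 ≈ 0.04208; observed = 46/1200 ≈ 0.03833.
Coefficient of coincidence = 0.03833/0.04208 ≈ 0.911.

0.911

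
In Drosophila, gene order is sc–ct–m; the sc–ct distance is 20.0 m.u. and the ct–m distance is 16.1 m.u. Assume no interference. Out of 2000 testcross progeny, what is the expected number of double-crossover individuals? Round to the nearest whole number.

Map distances give recombination frequencies of 0.200 and 0.161 for the two intervals.
With no interference, expected double-crossover frequency = 0.200 × 0.161 = 0.03220.
Expected number = 0.03220 × 2000 = 64.40 ≈ 64.

64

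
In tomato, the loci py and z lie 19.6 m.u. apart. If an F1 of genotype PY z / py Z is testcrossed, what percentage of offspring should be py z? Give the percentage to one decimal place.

A map distance of 19.6 m.u. corresponds to a recombination frequency of 0.196.
The F1 is PY z / py Z, so py z is a recombinant gamete class with expected frequency r/2 = 0.196/2 = 0.0980.
That is 0.0980 = 9.8% of the progeny.

9.8%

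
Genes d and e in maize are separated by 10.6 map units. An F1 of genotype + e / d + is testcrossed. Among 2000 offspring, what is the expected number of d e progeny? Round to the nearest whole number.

106

A map distance of 10.6 map units corresponds to a recombination frequency of 0.106.
The F1 is + e / d +, so d e is a recombinant gamete class with expected frequency r/2 = 0.106/2 = 0.0530.
Expected number = 0.0530 × 2000 = 106.00 ≈ 106.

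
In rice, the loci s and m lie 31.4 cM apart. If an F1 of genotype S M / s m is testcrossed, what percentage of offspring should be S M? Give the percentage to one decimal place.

A map distance of 31.4 cM corresponds to a recombination frequency of 0.314.
The F1 is S M / s m, so S M is a parental gamete class with expected frequency (1 − r)/2 = 0.686/2 = 0.3430.
That is 0.3430 = 34.3% of the progeny.

34.3%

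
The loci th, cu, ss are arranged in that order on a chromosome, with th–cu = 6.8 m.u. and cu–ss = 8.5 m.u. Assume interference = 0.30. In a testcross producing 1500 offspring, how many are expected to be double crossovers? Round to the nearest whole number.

Map distances give recombination frequencies of 0.068 and 0.085 for the two intervals.
With interference 0.30 (so coincidence = 0.70), expected double-crossover frequency = 0.068 × 0.085 × 0.70 = 0.00405.
Expected number = 0.00405 × 1500 = 6.07 ≈ 6.

6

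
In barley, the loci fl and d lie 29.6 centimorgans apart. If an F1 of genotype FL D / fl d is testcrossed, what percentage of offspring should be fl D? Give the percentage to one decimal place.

A map distance of 29.6 centimorgans corresponds to a recombination frequency of 0.296.
The F1 is FL D / fl d, so fl D is a recombinant gamete class with expected frequency r/2 = 0.296/2 = 0.1480.
That is 0.1480 = 14.8% of the progeny.

14.8%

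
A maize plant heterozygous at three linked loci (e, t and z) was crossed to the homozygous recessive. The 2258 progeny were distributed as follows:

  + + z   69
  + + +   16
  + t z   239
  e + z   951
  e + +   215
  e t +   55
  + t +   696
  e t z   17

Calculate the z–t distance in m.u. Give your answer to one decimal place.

The two most frequent reciprocal classes, + t + and e + z, are the parental types, so the F1 was + t + / e + z.
The two rarest classes, + + + and e t z, are the double crossovers. Comparing them with the parentals, only the t allele has switched, so t is the middle locus and the order is e – t – z.
Crossovers in the t–z interval produce the single-crossover classes + t z and e + + (239 + 215 = 454) plus the double crossovers (33).
RF(t–z) = (454 + 33) / 2258 = 487/2258 = 0.2157 → 21.6 m.u.

21.6 m.u.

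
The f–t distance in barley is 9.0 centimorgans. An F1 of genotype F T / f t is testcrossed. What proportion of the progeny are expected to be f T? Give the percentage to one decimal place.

A map distance of 9.0 centimorgans corresponds to a recombination frequency of 0.090.
The F1 is F T / f t, so f T is a recombinant gamete class with expected frequency r/2 = 0.090/2 = 0.0450.
That is 0.0450 = 4.5% of the progeny.

4.5%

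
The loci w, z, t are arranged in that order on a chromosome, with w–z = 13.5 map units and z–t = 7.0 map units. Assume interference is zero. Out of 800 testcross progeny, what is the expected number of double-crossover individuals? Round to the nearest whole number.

8

Map distances give recombination frequencies of 0.135 and 0.070 for the two intervals.
With no interference, expected double-crossover frequency = 0.135 × 0.070 = 0.00945.
Expected number = 0.00945 × 800 = 7.56 ≈ 8.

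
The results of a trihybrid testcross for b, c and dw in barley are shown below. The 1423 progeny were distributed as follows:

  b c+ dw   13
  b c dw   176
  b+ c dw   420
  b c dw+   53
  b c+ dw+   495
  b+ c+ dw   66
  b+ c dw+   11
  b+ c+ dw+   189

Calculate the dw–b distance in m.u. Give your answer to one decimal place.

27.3 m.u.

The two most frequent reciprocal classes, b c+ dw+ and b+ c dw, are the parental types, so the F1 was b c+ dw+ / b+ c dw.
The two rarest classes, b c+ dw and b+ c dw+, are the double crossovers. Comparing them with the parentals, only the dw allele has switched, so dw is the middle locus and the order is b – dw – c.
Crossovers in the b–dw interval produce the single-crossover classes b+ c+ dw+ and b c dw (189 + 176 = 365) plus the double crossovers (24).
RF(b–dw) = (365 + 24) / 1423 = 389/1423 = 0.2734 → 27.3 m.u.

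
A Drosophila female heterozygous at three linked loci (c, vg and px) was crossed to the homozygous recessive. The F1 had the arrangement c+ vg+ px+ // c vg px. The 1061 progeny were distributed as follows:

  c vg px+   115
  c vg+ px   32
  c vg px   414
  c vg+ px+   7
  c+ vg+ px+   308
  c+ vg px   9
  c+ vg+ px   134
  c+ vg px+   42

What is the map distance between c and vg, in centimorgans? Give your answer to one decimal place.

The two rarest classes, c vg+ px+ and c+ vg px, are the double crossovers. Comparing them with the parentals, only the c allele has switched, so c is the middle locus and the order is vg – c – px.
Crossovers in the vg–c interval produce the single-crossover classes c+ vg px+ and c vg+ px (42 + 32 = 74) plus the double crossovers (16).
RF(vg–c) = (74 + 16) / 1061 = 90/1061 = 0.0848 → 8.5 centimorgans.

8.5 centimorgans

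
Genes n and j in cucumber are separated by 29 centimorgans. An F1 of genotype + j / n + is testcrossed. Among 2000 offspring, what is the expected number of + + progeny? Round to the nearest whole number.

A map distance of 29 centimorgans corresponds to a recombination frequency of 0.290.
The F1 is + j / n +, so + + is a recombinant gamete class with expected frequency r/2 = 0.290/2 = 0.1450.
Expected number = 0.1450 × 2000 = 290.00 ≈ 290.

290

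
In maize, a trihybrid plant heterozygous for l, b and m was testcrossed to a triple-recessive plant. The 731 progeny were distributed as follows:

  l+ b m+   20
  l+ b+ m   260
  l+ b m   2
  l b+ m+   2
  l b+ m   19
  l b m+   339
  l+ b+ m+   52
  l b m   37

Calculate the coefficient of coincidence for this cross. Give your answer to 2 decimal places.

0.73

The two most frequent reciprocal classes, l b m+ and l+ b+ m, are the parental types, so the F1 was l b m+ / l+ b+ m.
The two rarest classes, l b+ m+ and l+ b m, are the double crossovers. Comparing them with the parentals, only the b allele has switched, so b is the middle locus and the order is m – b – l.
m–b: (89 + 4)/731 = 0.1272; b–l: (39 + 4)/731 = 0.0588.
Expected DCO frequency = 0.1272 × 0.0588 ≈ 0.00748; observed = 4/731 ≈ 0.00547.
Coefficient of coincidence = 0.00547/0.00748 ≈ 0.73.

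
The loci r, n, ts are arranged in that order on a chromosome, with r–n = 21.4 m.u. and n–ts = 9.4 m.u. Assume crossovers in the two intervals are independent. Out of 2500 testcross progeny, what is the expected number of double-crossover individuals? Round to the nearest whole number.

Map distances give recombination frequencies of 0.214 and 0.094 for the two intervals.
With no interference, expected double-crossover frequency = 0.214 × 0.094 = 0.02012.
Expected number = 0.02012 × 2500 = 50.29 ≈ 50.

50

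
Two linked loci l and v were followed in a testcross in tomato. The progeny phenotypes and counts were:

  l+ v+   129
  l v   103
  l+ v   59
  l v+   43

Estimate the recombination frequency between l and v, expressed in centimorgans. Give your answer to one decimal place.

The two most frequent classes, l+ v+ (129) and l v (103), are the parental types, so the F1 was l+ v+ / l v.
The recombinant classes are l+ v and l v+: 59 + 43 = 102.
Recombination frequency = 102/334 = 0.3054 ≈ 30.5%, i.e. 30.5 centimorgans.

30.5 centimorgans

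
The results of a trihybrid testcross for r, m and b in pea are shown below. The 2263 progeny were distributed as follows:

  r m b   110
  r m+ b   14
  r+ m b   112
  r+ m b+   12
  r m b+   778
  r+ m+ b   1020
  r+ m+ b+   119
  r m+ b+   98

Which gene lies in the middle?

The two most frequent reciprocal classes, r m b+ and r+ m+ b, are the parental types, so the F1 was r m b+ / r+ m+ b.
The two rarest classes, r+ m b+ and r m+ b, are the double crossovers. Comparing them with the parentals, only the r allele has switched, so r is the middle locus and the order is b – r – m.

r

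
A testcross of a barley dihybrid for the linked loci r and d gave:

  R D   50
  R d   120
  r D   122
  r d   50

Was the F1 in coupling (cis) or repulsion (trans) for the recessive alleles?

The two most frequent classes are R d (120) and r D (122); these are the parental (non-recombinant) types.
So the F1 carried R d on one chromosome and r D on the other — the recessive alleles are on opposite chromosomes (trans / repulsion).

trans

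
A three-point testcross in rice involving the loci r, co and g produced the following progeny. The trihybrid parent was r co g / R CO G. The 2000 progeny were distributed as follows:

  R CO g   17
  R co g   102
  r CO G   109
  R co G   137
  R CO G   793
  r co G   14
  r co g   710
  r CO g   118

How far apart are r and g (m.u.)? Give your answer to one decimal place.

The two rarest classes, r co G and R CO g, are the double crossovers. Comparing them with the parentals, only the g allele has switched, so g is the middle locus and the order is co – g – r.
Crossovers in the g–r interval produce the single-crossover classes R co g and r CO G (102 + 109 = 211) plus the double crossovers (31).
RF(g–r) = (211 + 31) / 2000 = 242/2000 = 0.1210 → 12.1 m.u.

12.1 m.u.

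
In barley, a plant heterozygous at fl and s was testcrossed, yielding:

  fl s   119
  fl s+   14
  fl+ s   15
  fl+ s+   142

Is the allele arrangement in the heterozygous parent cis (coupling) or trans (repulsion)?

The two most frequent classes are fl+ s+ (142) and fl s (119); these are the parental (non-recombinant) types.
So the F1 carried fl+ s+ on one chromosome and fl s on the other — the recessive alleles are on the same chromosome (cis / coupling).

cis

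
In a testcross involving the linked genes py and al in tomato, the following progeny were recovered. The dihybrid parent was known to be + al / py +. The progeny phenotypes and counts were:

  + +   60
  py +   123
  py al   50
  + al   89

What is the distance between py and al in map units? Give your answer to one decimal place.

The recombinant classes are + + and py al: 60 + 50 = 110.
Recombination frequency = 110/322 = 0.3416 ≈ 34.2%, i.e. 34.2 map units.

34.2 map units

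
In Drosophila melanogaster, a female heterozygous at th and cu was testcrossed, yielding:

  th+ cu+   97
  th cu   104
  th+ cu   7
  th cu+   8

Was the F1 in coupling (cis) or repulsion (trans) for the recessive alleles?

The two most frequent classes are th+ cu+ (97) and th cu (104); these are the parental (non-recombinant) types.
So the F1 carried th+ cu+ on one chromosome and th cu on the other — the recessive alleles are on the same chromosome (cis / coupling).

cis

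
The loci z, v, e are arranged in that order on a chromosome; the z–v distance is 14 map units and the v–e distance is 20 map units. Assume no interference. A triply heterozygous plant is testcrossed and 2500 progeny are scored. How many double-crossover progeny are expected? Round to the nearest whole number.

70

Map distances give recombination frequencies of 0.140 and 0.200 for the two intervals.
With no interference, expected double-crossover frequency = 0.140 × 0.200 = 0.02800.
Expected number = 0.02800 × 2500 = 70.00 ≈ 70.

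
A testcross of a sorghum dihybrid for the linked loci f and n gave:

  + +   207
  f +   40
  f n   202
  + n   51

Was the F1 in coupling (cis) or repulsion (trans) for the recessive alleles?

cis

The two most frequent classes are + + (207) and f n (202); these are the parental (non-recombinant) types.
So the F1 carried + + on one chromosome and f n on the other — the recessive alleles are on the same chromosome (cis / coupling).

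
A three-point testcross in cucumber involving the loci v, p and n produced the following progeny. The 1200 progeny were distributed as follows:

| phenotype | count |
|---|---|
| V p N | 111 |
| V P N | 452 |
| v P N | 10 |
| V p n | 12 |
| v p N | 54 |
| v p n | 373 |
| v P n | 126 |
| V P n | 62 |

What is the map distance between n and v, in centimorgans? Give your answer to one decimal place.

11.5 centimorgans

The two most frequent reciprocal classes, v p n and V P N, are the parental types, so the F1 was v p n / V P N.
The two rarest classes, V p n and v P N, are the double crossovers. Comparing them with the parentals, only the v allele has switched, so v is the middle locus and the order is n – v – p.
Crossovers in the n–v interval produce the single-crossover classes v p N and V P n (54 + 62 = 116) plus the double crossovers (22).
RF(n–v) = (116 + 22) / 1200 = 138/1200 = 0.1150 → 11.5 centimorgans.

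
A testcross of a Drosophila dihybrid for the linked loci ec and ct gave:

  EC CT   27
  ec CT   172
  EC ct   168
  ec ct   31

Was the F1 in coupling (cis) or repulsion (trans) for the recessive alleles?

The two most frequent classes are EC ct (168) and ec CT (172); these are the parental (non-recombinant) types.
So the F1 carried EC ct on one chromosome and ec CT on the other — the recessive alleles are on opposite chromosomes (trans / repulsion).

trans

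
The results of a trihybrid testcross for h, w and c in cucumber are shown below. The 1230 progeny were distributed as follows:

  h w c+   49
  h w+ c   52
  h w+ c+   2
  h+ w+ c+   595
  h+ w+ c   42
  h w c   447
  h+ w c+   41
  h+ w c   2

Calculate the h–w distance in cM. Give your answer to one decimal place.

The two most frequent reciprocal classes, h w c and h+ w+ c+, are the parental types, so the F1 was h w c / h+ w+ c+.
The two rarest classes, h+ w c and h w+ c+, are the double crossovers. Comparing them with the parentals, only the h allele has switched, so h is the middle locus and the order is c – h – w.
Crossovers in the h–w interval produce the single-crossover classes h w+ c and h+ w c+ (52 + 41 = 93) plus the double crossovers (4).
RF(h–w) = (93 + 4) / 1230 = 97/1230 = 0.0789 → 7.9 cM.

7.9 cM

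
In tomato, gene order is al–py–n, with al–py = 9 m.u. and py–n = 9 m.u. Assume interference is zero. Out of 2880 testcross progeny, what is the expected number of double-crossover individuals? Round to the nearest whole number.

23

Map distances give recombination frequencies of 0.090 and 0.090 for the two intervals.
With no interference, expected double-crossover frequency = 0.090 × 0.090 = 0.00810.
Expected number = 0.00810 × 2880 = 23.33 ≈ 23.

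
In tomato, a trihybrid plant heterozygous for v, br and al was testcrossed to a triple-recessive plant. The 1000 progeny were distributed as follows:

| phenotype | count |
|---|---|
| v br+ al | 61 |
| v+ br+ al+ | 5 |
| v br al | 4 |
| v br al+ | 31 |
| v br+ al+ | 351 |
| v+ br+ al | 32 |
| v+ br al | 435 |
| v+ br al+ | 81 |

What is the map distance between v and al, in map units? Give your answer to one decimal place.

15.1 map units

The two most frequent reciprocal classes, v br+ al+ and v+ br al, are the parental types, so the F1 was v br+ al+ / v+ br al.
The two rarest classes, v+ br+ al+ and v br al, are the double crossovers. Comparing them with the parentals, only the v allele has switched, so v is the middle locus and the order is br – v – al.
Crossovers in the v–al interval produce the single-crossover classes v br+ al and v+ br al+ (61 + 81 = 142) plus the double crossovers (9).
RF(v–al) = (142 + 9) / 1000 = 151/1000 = 0.1510 → 15.1 map units.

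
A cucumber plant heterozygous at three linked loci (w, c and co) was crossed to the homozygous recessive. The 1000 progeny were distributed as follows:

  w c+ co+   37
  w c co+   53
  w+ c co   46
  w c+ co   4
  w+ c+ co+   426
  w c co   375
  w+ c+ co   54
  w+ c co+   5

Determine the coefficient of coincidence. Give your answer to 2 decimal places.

The two most frequent reciprocal classes, w c co and w+ c+ co+, are the parental types, so the F1 was w c co / w+ c+ co+.
The two rarest classes, w c+ co and w+ c co+, are the double crossovers. Comparing them with the parentals, only the c allele has switched, so c is the middle locus and the order is w – c – co.
w–c: (83 + 9)/1000 = 0.0920; c–co: (107 + 9)/1000 = 0.1160.
Expected DCO frequency = 0.0920 × 0.1160 ≈ 0.01067; observed = 9/1000 ≈ 0.00900.
Coefficient of coincidence = 0.00900/0.01067 ≈ 0.84.

0.84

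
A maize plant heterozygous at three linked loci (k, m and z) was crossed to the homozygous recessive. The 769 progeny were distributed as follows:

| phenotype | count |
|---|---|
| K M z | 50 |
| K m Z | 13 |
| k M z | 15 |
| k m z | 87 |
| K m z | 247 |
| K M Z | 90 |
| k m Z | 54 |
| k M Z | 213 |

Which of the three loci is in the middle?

z

The two most frequent reciprocal classes, K m z and k M Z, are the parental types, so the F1 was K m z / k M Z.
The two rarest classes, K m Z and k M z, are the double crossovers. Comparing them with the parentals, only the z allele has switched, so z is the middle locus and the order is m – z – k.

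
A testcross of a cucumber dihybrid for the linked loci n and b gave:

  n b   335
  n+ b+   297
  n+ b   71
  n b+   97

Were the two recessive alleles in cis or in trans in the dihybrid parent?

The two most frequent classes are n+ b+ (297) and n b (335); these are the parental (non-recombinant) types.
So the F1 carried n+ b+ on one chromosome and n b on the other — the recessive alleles are on the same chromosome (cis / coupling).

cis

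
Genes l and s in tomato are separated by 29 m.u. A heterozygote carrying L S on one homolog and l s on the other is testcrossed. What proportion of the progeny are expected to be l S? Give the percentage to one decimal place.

A map distance of 29 m.u. corresponds to a recombination frequency of 0.290.
The F1 is L S / l s, so l S is a recombinant gamete class with expected frequency r/2 = 0.290/2 = 0.1450.
That is 0.1450 = 14.5% of the progeny.

14.5%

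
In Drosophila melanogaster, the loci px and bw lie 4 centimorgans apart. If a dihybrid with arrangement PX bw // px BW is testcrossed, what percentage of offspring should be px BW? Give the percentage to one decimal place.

A map distance of 4 centimorgans corresponds to a recombination frequency of 0.040.
The F1 is PX bw / px BW, so px BW is a parental gamete class with expected frequency (1 − r)/2 = 0.960/2 = 0.4800.
That is 0.4800 = 48.0% of the progeny.

48.0%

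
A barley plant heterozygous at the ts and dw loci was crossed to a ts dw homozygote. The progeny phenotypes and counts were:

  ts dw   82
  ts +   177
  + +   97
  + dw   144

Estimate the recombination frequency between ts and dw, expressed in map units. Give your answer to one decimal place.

The two most frequent classes, + dw (144) and ts + (177), are the parental types, so the F1 was + dw / ts +.
The recombinant classes are + + and ts dw: 97 + 82 = 179.
Recombination frequency = 179/500 = 0.3580 ≈ 35.8%, i.e. 35.8 map units.

35.8 map units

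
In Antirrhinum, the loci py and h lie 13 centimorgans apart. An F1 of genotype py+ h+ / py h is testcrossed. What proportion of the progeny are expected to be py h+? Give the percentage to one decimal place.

6.5%

A map distance of 13 centimorgans corresponds to a recombination frequency of 0.130.
The F1 is py+ h+ / py h, so py h+ is a recombinant gamete class with expected frequency r/2 = 0.130/2 = 0.0650.
That is 0.0650 = 6.5% of the progeny.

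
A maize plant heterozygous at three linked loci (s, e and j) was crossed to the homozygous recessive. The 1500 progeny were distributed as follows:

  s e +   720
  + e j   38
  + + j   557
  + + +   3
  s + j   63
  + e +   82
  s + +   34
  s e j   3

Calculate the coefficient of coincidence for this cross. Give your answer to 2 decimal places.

The two most frequent reciprocal classes, s e + and + + j, are the parental types, so the F1 was s e + / + + j.
The two rarest classes, s e j and + + +, are the double crossovers. Comparing them with the parentals, only the j allele has switched, so j is the middle locus and the order is s – j – e.
s–j: (145 + 6)/1500 = 0.1007; j–e: (72 + 6)/1500 = 0.0520.
Expected DCO frequency = 0.1007 × 0.0520 ≈ 0.00524; observed = 6/1500 ≈ 0.00400.
Coefficient of coincidence = 0.00400/0.00524 ≈ 0.76.

0.76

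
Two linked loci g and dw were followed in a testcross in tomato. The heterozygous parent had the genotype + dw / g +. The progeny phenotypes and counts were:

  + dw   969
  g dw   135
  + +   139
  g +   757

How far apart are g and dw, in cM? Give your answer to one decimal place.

The recombinant classes are + + and g dw: 139 + 135 = 274.
Recombination frequency = 274/2000 = 0.1370 ≈ 13.7%, i.e. 13.7 cM.

13.7 cM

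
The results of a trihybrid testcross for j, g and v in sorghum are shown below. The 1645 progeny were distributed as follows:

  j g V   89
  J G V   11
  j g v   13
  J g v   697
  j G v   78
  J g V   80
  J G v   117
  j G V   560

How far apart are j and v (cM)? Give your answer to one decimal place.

The two most frequent reciprocal classes, j G V and J g v, are the parental types, so the F1 was j G V / J g v.
The two rarest classes, J G V and j g v, are the double crossovers. Comparing them with the parentals, only the j allele has switched, so j is the middle locus and the order is v – j – g.
Crossovers in the v–j interval produce the single-crossover classes j G v and J g V (78 + 80 = 158) plus the double crossovers (24).
RF(v–j) = (158 + 24) / 1645 = 182/1645 = 0.1106 → 11.1 cM.

11.1 cM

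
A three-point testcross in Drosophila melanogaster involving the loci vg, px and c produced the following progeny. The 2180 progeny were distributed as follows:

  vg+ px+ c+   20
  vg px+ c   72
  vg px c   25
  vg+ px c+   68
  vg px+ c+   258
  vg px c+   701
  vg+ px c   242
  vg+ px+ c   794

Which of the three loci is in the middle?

c

The two most frequent reciprocal classes, vg+ px+ c and vg px c+, are the parental types, so the F1 was vg+ px+ c / vg px c+.
The two rarest classes, vg+ px+ c+ and vg px c, are the double crossovers. Comparing them with the parentals, only the c allele has switched, so c is the middle locus and the order is px – c – vg.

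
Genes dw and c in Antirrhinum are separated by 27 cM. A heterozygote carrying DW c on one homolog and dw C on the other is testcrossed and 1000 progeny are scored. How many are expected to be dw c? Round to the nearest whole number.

135

A map distance of 27 cM corresponds to a recombination frequency of 0.270.
The F1 is DW c / dw C, so dw c is a recombinant gamete class with expected frequency r/2 = 0.270/2 = 0.1350.
Expected number = 0.1350 × 1000 = 135.00 ≈ 135.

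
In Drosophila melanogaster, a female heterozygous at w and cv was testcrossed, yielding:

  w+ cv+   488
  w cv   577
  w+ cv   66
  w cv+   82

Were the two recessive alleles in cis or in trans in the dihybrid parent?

The two most frequent classes are w+ cv+ (488) and w cv (577); these are the parental (non-recombinant) types.
So the F1 carried w+ cv+ on one chromosome and w cv on the other — the recessive alleles are on the same chromosome (cis / coupling).

cis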